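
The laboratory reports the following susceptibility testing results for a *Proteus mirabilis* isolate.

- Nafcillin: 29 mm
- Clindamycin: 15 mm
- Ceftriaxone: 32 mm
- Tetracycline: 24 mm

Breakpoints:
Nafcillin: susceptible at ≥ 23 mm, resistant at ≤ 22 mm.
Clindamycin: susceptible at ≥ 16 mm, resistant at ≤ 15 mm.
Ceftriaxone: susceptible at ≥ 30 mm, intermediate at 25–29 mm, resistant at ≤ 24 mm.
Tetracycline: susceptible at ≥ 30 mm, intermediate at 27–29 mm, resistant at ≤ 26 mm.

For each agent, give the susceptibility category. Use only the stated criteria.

Nafcillin: 29 mm is ≥ 23 mm ⇒ susceptible
Clindamycin 15 mm: ≤ 15 mm → Resistant
Ceftriaxone: 32 mm is ≥ 30 mm — susceptible
Tetracycline: 24 mm is ≤ 26 mm ⇒ R

S, R, S, R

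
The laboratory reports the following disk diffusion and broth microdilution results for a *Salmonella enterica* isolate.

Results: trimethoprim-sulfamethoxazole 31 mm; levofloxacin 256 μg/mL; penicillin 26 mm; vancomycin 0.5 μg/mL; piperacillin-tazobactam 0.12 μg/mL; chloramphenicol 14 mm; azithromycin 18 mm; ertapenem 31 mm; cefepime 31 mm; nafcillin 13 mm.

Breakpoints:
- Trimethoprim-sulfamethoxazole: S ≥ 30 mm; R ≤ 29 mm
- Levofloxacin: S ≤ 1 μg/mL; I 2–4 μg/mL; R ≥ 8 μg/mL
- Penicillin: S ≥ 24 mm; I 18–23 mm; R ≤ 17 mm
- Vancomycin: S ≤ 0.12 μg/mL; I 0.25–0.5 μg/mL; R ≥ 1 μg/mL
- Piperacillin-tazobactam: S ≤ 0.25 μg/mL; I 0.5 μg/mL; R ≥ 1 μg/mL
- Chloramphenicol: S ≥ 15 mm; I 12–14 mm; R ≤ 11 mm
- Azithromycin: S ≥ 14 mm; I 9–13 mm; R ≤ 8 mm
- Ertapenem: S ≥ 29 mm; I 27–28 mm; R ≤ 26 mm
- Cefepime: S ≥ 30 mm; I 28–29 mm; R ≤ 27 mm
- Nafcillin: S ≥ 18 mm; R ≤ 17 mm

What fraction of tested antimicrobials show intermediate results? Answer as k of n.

Trimethoprim-sulfamethoxazole (31 mm) ≥ 30 mm ⇒ susceptible
Levofloxacin 256 μg/mL: ≥ 8 μg/mL ⇒ R
Penicillin (26 mm) ≥ 24 mm — S
Vancomycin: 0.5 μg/mL is in 0.25–0.5 μg/mL → I
Piperacillin-tazobactam 0.12 μg/mL: ≤ 0.25 μg/mL — Susceptible
Chloramphenicol: 14 mm is in 12–14 mm → Intermediate
Azithromycin (18 mm) ≥ 14 mm ⇒ S
Ertapenem: 31 mm is ≥ 29 mm → susceptible
Cefepime (31 mm) ≥ 30 mm ⇒ Susceptible
Nafcillin 13 mm: ≤ 17 mm → resistant
Intermediate: 2/10

2 of 10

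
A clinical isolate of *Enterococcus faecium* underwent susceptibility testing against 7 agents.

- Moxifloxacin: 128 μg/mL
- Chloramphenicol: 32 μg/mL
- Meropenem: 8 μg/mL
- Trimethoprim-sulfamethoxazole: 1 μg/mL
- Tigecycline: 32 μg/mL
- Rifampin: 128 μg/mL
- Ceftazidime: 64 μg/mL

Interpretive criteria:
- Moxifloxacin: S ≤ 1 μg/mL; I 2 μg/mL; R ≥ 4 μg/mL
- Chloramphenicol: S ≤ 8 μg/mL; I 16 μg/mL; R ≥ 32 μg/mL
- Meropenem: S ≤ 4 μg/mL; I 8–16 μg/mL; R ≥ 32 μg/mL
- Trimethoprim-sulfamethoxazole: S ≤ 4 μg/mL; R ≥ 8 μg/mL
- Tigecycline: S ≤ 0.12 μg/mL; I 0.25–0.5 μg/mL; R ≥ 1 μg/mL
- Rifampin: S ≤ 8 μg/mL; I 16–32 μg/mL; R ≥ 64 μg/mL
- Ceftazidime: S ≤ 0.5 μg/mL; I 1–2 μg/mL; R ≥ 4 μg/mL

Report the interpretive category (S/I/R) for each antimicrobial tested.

Moxifloxacin 128 μg/mL: ≥ 4 μg/mL — R
Chloramphenicol 32 μg/mL: ≥ 32 μg/mL ⇒ R
Meropenem (8 μg/mL) in 8–16 μg/mL ⇒ intermediate
Trimethoprim-sulfamethoxazole (1 μg/mL) ≤ 4 μg/mL — Susceptible
Tigecycline (32 μg/mL) ≥ 1 μg/mL ⇒ R
Rifampin 128 μg/mL: ≥ 64 μg/mL → resistant
Ceftazidime (64 μg/mL) ≥ 4 μg/mL ⇒ resistant

R, R, I, S, R, R, R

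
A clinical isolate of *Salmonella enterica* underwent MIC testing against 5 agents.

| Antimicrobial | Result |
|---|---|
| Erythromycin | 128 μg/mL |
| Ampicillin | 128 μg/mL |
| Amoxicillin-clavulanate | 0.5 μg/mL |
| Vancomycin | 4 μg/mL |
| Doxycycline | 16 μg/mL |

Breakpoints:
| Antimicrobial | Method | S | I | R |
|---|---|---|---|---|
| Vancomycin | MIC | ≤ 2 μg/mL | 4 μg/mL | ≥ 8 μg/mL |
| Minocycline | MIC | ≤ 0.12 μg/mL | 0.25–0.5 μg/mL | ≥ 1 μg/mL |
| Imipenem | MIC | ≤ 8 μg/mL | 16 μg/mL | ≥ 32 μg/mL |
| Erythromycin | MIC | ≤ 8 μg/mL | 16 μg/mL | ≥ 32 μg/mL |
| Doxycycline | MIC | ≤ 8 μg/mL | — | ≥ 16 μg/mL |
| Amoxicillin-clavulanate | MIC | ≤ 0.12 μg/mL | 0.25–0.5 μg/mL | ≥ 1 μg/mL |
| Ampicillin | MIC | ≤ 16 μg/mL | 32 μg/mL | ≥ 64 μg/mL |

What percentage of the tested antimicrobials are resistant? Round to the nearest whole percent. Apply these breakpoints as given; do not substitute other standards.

Erythromycin 128 μg/mL: ≥ 32 μg/mL → resistant
Ampicillin 128 μg/mL: ≥ 64 μg/mL ⇒ resistant
Amoxicillin-clavulanate 0.5 μg/mL: in 0.25–0.5 μg/mL → intermediate
Vancomycin: 4 μg/mL is = 4 μg/mL → Intermediate
Doxycycline 16 μg/mL: ≥ 16 μg/mL → R
Resistant: 3/5

60%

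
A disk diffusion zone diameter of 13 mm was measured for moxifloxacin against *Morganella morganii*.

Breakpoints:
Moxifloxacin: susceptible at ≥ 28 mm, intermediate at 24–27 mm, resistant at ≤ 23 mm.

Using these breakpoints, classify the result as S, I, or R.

Moxifloxacin 13 mm: ≤ 23 mm ⇒ resistant

R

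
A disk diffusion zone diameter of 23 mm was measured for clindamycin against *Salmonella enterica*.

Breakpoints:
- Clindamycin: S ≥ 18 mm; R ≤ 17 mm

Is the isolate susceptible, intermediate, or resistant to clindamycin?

S

Clindamycin 23 mm: ≥ 18 mm — S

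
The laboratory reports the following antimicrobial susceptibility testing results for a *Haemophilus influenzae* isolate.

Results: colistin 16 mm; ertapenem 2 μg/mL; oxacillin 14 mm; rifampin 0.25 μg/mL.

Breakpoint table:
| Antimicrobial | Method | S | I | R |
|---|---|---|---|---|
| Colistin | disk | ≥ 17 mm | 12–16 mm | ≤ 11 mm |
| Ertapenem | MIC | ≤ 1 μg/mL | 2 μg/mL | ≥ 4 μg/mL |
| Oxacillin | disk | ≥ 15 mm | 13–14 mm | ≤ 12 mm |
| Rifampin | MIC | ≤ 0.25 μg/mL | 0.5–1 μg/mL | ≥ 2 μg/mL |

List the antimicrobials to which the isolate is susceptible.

Colistin (16 mm) in 12–16 mm ⇒ I
Ertapenem 2 μg/mL: = 2 μg/mL ⇒ I
Oxacillin 14 mm: in 13–14 mm ⇒ intermediate
Rifampin (0.25 μg/mL) ≤ 0.25 μg/mL → Susceptible

rifampin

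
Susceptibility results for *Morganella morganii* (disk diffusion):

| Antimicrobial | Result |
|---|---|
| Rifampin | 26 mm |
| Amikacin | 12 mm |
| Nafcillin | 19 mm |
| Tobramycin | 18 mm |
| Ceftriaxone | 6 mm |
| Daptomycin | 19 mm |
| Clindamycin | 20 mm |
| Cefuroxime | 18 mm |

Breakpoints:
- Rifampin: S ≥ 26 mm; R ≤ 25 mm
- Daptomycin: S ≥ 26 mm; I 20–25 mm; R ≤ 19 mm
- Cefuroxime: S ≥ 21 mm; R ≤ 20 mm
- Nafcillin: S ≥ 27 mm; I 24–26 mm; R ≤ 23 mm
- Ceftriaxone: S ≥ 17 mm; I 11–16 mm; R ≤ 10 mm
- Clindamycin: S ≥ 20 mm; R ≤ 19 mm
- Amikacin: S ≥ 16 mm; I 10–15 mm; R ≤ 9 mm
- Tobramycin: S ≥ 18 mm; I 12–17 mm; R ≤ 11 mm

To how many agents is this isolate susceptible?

3

Rifampin: 26 mm is ≥ 26 mm → susceptible
Amikacin (12 mm) in 10–15 mm ⇒ intermediate
Nafcillin: 19 mm is ≤ 23 mm ⇒ resistant
Tobramycin 18 mm: ≥ 18 mm ⇒ S
Ceftriaxone: 6 mm is ≤ 10 mm — Resistant
Daptomycin 19 mm: ≤ 19 mm ⇒ R
Clindamycin 20 mm: ≥ 20 mm — S
Cefuroxime (18 mm) ≤ 20 mm ⇒ Resistant
Susceptible: 3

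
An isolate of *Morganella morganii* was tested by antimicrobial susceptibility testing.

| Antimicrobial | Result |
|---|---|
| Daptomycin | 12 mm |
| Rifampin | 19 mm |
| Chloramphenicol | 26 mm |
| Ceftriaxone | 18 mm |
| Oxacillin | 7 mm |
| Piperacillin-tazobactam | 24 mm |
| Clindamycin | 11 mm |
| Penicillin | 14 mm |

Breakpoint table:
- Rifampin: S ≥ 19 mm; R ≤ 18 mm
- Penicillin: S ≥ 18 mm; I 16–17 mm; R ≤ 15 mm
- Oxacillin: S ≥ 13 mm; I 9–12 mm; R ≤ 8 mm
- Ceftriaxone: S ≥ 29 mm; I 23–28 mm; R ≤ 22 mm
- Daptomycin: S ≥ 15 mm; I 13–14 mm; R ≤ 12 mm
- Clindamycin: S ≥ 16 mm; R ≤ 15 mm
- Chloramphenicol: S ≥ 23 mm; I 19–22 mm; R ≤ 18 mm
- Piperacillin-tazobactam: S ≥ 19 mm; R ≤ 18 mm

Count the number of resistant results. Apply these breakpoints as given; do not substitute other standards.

Daptomycin: 12 mm is ≤ 12 mm → Resistant
Rifampin: 19 mm is ≥ 19 mm ⇒ Susceptible
Chloramphenicol (26 mm) ≥ 23 mm — S
Ceftriaxone: 18 mm is ≤ 22 mm — R
Oxacillin 7 mm: ≤ 8 mm ⇒ resistant
Piperacillin-tazobactam 24 mm: ≥ 19 mm — susceptible
Clindamycin (11 mm) ≤ 15 mm — Resistant
Penicillin (14 mm) ≤ 15 mm ⇒ R
Resistant: 5

5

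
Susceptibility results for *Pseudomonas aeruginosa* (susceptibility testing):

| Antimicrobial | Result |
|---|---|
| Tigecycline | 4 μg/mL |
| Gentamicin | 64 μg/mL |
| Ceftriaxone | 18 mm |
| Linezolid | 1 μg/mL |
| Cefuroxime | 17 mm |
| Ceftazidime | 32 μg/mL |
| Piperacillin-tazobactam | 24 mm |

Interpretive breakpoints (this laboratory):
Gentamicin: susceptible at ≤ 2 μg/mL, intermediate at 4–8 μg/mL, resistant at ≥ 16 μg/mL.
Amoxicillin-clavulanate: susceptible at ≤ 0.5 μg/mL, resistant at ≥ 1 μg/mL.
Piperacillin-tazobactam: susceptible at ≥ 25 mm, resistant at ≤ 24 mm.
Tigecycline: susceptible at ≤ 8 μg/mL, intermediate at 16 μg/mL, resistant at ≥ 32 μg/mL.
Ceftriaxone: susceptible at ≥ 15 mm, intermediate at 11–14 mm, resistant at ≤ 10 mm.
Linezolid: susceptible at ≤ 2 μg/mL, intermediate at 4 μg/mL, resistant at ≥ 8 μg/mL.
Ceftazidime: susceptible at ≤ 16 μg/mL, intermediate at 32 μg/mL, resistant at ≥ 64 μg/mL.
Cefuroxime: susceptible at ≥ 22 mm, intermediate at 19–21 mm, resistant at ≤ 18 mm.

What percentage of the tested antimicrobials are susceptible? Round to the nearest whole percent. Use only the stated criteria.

43%

Tigecycline: 4 μg/mL is ≤ 8 μg/mL — S
Gentamicin: 64 μg/mL is ≥ 16 μg/mL → Resistant
Ceftriaxone (18 mm) ≥ 15 mm — S
Linezolid: 1 μg/mL is ≤ 2 μg/mL ⇒ Susceptible
Cefuroxime 17 mm: ≤ 18 mm — Resistant
Ceftazidime (32 μg/mL) = 32 μg/mL ⇒ intermediate
Piperacillin-tazobactam (24 mm) ≤ 24 mm ⇒ R
Susceptible: 3/7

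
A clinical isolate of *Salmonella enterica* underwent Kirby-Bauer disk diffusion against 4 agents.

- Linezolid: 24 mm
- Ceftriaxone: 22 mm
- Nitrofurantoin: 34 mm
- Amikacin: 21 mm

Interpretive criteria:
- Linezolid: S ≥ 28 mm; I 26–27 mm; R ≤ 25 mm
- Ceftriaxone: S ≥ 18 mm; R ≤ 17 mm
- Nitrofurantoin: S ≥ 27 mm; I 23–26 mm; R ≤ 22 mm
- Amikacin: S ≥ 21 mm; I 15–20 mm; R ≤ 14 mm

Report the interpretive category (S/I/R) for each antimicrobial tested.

Linezolid (24 mm) ≤ 25 mm — resistant
Ceftriaxone (22 mm) ≥ 18 mm → S
Nitrofurantoin 34 mm: ≥ 27 mm — Susceptible
Amikacin (21 mm) ≥ 21 mm ⇒ Susceptible

R, S, S, S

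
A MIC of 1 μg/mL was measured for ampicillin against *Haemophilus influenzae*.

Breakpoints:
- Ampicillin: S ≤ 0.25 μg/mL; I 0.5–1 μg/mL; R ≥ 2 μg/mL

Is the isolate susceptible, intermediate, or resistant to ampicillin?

Ampicillin: 1 μg/mL is in 0.5–1 μg/mL ⇒ Intermediate

I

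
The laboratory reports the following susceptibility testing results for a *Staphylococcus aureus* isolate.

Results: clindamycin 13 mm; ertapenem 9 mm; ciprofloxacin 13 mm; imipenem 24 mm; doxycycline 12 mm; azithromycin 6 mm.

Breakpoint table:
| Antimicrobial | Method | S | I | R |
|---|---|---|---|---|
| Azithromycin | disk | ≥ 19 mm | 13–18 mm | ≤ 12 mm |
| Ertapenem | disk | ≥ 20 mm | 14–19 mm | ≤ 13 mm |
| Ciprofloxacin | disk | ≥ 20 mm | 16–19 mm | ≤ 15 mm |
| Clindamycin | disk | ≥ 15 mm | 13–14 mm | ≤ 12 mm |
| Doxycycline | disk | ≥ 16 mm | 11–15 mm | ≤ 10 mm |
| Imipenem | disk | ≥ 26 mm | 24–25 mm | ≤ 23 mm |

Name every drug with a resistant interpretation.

ertapenem, ciprofloxacin, azithromycin

Clindamycin (13 mm) in 13–14 mm — intermediate
Ertapenem (9 mm) ≤ 13 mm → resistant
Ciprofloxacin: 13 mm is ≤ 15 mm → R
Imipenem (24 mm) in 24–25 mm — intermediate
Doxycycline (12 mm) in 11–15 mm ⇒ intermediate
Azithromycin (6 mm) ≤ 12 mm → R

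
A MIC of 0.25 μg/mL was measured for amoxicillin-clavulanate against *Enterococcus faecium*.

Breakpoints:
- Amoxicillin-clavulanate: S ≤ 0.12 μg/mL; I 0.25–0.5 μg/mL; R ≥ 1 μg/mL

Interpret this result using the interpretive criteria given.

I

Amoxicillin-clavulanate: 0.25 μg/mL is in 0.25–0.5 μg/mL → intermediate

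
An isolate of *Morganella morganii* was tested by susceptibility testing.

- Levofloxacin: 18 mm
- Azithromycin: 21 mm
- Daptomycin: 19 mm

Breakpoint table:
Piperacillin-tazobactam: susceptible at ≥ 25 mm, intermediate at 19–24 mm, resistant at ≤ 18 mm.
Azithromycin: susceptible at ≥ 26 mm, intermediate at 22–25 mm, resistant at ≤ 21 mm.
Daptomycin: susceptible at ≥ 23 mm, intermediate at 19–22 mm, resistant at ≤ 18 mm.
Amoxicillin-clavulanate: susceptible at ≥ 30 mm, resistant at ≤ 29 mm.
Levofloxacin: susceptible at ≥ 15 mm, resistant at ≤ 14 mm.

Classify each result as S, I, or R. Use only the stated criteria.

S, R, I

Levofloxacin: 18 mm is ≥ 15 mm → S
Azithromycin (21 mm) ≤ 21 mm ⇒ resistant
Daptomycin 19 mm: in 19–22 mm → intermediate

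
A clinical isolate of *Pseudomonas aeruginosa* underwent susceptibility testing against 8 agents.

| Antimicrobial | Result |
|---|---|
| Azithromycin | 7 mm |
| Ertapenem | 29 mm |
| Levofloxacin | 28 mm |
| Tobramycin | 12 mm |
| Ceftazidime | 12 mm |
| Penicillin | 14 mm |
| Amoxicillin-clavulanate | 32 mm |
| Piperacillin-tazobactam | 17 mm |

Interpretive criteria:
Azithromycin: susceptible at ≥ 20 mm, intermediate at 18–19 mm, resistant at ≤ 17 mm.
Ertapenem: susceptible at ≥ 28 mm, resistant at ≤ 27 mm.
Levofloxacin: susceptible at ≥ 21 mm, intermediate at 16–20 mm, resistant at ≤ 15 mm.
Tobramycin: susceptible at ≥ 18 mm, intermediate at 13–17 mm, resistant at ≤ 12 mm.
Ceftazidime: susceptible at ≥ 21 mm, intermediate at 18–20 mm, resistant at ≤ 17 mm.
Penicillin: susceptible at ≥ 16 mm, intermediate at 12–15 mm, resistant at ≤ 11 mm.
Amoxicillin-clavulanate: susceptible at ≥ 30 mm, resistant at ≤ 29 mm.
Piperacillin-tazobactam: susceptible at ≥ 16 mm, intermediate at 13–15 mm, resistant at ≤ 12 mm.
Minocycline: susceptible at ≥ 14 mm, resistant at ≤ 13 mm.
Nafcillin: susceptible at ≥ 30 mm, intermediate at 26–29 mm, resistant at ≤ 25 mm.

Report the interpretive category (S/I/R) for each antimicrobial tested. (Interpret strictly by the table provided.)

R, S, S, R, R, I, S, S

Azithromycin: 7 mm is ≤ 17 mm → R
Ertapenem 29 mm: ≥ 28 mm → S
Levofloxacin: 28 mm is ≥ 21 mm — S
Tobramycin 12 mm: ≤ 12 mm ⇒ Resistant
Ceftazidime (12 mm) ≤ 17 mm ⇒ resistant
Penicillin: 14 mm is in 12–15 mm — intermediate
Amoxicillin-clavulanate: 32 mm is ≥ 30 mm → susceptible
Piperacillin-tazobactam 17 mm: ≥ 16 mm ⇒ Susceptible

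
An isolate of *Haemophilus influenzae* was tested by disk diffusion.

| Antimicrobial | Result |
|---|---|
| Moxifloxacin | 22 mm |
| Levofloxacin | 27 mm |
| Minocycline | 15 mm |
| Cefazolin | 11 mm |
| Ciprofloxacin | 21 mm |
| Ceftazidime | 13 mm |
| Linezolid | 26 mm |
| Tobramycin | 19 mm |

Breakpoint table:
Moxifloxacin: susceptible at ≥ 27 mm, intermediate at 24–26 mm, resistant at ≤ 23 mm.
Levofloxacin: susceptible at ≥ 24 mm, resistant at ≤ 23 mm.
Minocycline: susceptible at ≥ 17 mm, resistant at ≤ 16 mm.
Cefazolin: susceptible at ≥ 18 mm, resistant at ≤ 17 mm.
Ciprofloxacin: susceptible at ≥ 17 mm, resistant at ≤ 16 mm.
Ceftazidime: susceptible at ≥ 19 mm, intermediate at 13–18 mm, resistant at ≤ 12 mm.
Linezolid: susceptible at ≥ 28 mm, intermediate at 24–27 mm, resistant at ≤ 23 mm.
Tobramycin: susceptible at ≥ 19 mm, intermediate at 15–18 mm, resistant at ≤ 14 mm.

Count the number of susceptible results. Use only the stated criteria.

Moxifloxacin: 22 mm is ≤ 23 mm → resistant
Levofloxacin 27 mm: ≥ 24 mm → Susceptible
Minocycline: 15 mm is ≤ 16 mm ⇒ resistant
Cefazolin (11 mm) ≤ 17 mm ⇒ Resistant
Ciprofloxacin: 21 mm is ≥ 17 mm → Susceptible
Ceftazidime 13 mm: in 13–18 mm ⇒ Intermediate
Linezolid: 26 mm is in 24–27 mm → Intermediate
Tobramycin (19 mm) ≥ 19 mm → susceptible
Susceptible: 3

3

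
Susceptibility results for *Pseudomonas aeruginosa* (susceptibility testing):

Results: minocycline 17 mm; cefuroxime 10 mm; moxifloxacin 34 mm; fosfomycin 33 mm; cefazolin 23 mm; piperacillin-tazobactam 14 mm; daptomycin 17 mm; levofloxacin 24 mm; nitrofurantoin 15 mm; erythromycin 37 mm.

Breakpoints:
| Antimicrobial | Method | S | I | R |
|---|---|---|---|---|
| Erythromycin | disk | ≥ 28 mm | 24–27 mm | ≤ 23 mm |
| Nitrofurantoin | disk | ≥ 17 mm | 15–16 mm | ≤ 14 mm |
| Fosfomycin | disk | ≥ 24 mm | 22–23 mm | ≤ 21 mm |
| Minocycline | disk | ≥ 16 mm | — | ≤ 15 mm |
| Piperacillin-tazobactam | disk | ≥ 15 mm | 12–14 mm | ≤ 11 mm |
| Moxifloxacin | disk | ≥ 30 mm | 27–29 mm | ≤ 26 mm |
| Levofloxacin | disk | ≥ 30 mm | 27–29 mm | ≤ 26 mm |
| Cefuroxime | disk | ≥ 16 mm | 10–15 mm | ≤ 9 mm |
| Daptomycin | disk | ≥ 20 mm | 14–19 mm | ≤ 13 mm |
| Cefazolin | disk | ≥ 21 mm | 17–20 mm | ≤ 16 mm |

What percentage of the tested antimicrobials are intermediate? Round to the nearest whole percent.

Minocycline: 17 mm is ≥ 16 mm → S
Cefuroxime 10 mm: in 10–15 mm ⇒ Intermediate
Moxifloxacin (34 mm) ≥ 30 mm — susceptible
Fosfomycin: 33 mm is ≥ 24 mm → Susceptible
Cefazolin: 23 mm is ≥ 21 mm ⇒ susceptible
Piperacillin-tazobactam (14 mm) in 12–14 mm — I
Daptomycin: 17 mm is in 14–19 mm ⇒ intermediate
Levofloxacin: 24 mm is ≤ 26 mm → Resistant
Nitrofurantoin (15 mm) in 15–16 mm ⇒ intermediate
Erythromycin: 37 mm is ≥ 28 mm ⇒ S
Intermediate: 4/10

40%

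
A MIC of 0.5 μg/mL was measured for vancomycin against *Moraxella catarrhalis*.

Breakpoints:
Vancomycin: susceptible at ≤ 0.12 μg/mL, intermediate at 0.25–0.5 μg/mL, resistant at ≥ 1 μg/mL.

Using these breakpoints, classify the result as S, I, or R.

Intermediate

Vancomycin: 0.5 μg/mL is in 0.25–0.5 μg/mL → I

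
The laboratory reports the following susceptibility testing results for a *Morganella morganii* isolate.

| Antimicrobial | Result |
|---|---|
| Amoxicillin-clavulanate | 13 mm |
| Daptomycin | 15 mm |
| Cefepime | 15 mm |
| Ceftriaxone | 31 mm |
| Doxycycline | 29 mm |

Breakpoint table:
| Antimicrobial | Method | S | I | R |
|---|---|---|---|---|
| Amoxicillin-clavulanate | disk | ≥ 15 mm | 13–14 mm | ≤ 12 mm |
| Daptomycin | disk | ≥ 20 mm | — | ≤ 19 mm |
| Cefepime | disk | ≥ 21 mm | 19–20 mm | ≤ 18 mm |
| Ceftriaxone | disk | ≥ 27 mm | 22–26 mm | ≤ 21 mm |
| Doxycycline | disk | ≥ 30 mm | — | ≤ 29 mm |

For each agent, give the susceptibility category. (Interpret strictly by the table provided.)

I, R, R, S, R

Amoxicillin-clavulanate 13 mm: in 13–14 mm — Intermediate
Daptomycin: 15 mm is ≤ 19 mm ⇒ Resistant
Cefepime: 15 mm is ≤ 18 mm ⇒ resistant
Ceftriaxone (31 mm) ≥ 27 mm — Susceptible
Doxycycline 29 mm: ≤ 29 mm → resistant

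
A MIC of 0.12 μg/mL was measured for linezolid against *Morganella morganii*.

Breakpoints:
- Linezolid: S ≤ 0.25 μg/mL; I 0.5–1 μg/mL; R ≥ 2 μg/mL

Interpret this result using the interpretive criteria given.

Susceptible

Linezolid (0.12 μg/mL) ≤ 0.25 μg/mL → S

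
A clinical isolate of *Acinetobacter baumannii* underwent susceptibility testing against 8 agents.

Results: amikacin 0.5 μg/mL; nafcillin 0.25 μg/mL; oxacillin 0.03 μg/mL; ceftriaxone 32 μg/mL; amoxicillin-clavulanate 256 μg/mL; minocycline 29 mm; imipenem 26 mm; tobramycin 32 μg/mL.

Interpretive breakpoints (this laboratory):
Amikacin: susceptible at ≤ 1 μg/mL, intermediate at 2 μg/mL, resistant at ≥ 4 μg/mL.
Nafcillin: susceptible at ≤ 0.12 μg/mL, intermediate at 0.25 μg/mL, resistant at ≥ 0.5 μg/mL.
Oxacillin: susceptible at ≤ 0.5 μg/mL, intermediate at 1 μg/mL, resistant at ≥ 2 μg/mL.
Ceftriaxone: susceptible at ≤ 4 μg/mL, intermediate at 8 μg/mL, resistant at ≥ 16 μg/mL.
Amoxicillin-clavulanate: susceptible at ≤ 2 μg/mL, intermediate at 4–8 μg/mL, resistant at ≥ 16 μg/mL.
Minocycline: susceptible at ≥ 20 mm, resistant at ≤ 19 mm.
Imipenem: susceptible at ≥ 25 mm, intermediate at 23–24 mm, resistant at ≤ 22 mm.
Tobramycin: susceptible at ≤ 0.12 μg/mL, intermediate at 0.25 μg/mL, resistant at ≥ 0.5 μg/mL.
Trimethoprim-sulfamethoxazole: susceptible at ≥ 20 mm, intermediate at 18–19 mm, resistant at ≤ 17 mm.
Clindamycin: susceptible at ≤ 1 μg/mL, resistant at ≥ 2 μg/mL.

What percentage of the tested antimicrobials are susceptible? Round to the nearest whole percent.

50%

Amikacin: 0.5 μg/mL is ≤ 1 μg/mL — susceptible
Nafcillin 0.25 μg/mL: = 0.25 μg/mL → Intermediate
Oxacillin 0.03 μg/mL: ≤ 0.5 μg/mL ⇒ Susceptible
Ceftriaxone 32 μg/mL: ≥ 16 μg/mL ⇒ R
Amoxicillin-clavulanate: 256 μg/mL is ≥ 16 μg/mL ⇒ R
Minocycline: 29 mm is ≥ 20 mm ⇒ susceptible
Imipenem (26 mm) ≥ 25 mm — S
Tobramycin 32 μg/mL: ≥ 0.5 μg/mL — Resistant
Susceptible: 4/8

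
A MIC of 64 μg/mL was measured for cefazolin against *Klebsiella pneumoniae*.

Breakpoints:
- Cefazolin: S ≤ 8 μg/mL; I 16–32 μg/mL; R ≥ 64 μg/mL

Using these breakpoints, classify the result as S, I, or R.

Cefazolin 64 μg/mL: ≥ 64 μg/mL → R

Resistant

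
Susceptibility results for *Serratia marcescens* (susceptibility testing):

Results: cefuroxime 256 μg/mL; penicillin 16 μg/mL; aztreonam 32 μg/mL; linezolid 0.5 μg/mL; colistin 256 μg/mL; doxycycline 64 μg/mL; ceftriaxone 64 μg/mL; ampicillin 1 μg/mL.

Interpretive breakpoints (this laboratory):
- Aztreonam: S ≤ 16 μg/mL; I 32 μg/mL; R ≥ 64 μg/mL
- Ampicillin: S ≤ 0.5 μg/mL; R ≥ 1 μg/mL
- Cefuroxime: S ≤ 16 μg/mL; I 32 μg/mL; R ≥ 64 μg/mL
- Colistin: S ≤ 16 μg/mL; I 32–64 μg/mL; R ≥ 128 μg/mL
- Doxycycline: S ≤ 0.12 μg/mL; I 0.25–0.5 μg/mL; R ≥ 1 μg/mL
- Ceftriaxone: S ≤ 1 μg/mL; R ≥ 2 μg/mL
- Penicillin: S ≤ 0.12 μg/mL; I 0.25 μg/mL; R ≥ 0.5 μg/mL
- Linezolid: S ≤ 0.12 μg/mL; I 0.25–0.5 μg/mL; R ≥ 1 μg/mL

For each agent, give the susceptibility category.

R, R, I, I, R, R, R, R

Cefuroxime 256 μg/mL: ≥ 64 μg/mL → Resistant
Penicillin 16 μg/mL: ≥ 0.5 μg/mL → resistant
Aztreonam (32 μg/mL) = 32 μg/mL → I
Linezolid 0.5 μg/mL: in 0.25–0.5 μg/mL → I
Colistin: 256 μg/mL is ≥ 128 μg/mL ⇒ resistant
Doxycycline (64 μg/mL) ≥ 1 μg/mL → Resistant
Ceftriaxone: 64 μg/mL is ≥ 2 μg/mL — Resistant
Ampicillin: 1 μg/mL is ≥ 1 μg/mL — resistant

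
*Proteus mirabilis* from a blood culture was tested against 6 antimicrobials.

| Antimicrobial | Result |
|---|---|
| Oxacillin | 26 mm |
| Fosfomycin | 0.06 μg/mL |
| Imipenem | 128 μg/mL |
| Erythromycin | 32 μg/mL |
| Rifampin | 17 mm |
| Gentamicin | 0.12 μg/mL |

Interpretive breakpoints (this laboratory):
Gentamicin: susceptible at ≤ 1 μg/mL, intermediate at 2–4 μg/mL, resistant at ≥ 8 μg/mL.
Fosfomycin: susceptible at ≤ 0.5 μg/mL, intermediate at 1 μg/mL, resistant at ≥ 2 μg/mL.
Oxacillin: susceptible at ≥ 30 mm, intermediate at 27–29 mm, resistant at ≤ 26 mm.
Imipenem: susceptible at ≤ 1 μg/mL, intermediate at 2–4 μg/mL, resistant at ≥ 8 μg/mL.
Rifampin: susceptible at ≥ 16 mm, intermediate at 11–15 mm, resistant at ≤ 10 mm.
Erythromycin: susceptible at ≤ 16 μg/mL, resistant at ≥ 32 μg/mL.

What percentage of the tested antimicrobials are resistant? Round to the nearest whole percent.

50%

Oxacillin (26 mm) ≤ 26 mm → R
Fosfomycin (0.06 μg/mL) ≤ 0.5 μg/mL ⇒ S
Imipenem 128 μg/mL: ≥ 8 μg/mL → R
Erythromycin: 32 μg/mL is ≥ 32 μg/mL — R
Rifampin: 17 mm is ≥ 16 mm — Susceptible
Gentamicin (0.12 μg/mL) ≤ 1 μg/mL — S
Resistant: 3/6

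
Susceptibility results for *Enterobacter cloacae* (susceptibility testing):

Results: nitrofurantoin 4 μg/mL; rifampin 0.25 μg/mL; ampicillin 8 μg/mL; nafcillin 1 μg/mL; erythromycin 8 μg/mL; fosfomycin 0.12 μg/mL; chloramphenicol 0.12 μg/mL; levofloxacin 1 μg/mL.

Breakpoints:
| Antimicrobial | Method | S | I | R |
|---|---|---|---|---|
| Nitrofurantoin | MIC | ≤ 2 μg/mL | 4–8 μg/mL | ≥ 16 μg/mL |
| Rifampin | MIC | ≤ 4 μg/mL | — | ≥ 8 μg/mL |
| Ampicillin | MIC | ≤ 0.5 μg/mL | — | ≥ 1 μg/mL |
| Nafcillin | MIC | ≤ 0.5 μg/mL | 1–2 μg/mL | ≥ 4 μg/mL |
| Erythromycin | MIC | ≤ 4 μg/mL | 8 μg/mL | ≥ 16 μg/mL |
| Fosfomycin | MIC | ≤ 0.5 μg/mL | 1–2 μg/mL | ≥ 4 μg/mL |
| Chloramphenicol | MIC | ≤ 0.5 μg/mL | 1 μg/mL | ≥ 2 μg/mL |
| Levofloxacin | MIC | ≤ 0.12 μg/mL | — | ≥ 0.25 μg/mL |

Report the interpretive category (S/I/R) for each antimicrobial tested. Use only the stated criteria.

I, S, R, I, I, S, S, R

Nitrofurantoin (4 μg/mL) in 4–8 μg/mL → I
Rifampin (0.25 μg/mL) ≤ 4 μg/mL → Susceptible
Ampicillin (8 μg/mL) ≥ 1 μg/mL — Resistant
Nafcillin (1 μg/mL) in 1–2 μg/mL — intermediate
Erythromycin (8 μg/mL) = 8 μg/mL — Intermediate
Fosfomycin (0.12 μg/mL) ≤ 0.5 μg/mL → susceptible
Chloramphenicol: 0.12 μg/mL is ≤ 0.5 μg/mL ⇒ S
Levofloxacin (1 μg/mL) ≥ 0.25 μg/mL ⇒ Resistant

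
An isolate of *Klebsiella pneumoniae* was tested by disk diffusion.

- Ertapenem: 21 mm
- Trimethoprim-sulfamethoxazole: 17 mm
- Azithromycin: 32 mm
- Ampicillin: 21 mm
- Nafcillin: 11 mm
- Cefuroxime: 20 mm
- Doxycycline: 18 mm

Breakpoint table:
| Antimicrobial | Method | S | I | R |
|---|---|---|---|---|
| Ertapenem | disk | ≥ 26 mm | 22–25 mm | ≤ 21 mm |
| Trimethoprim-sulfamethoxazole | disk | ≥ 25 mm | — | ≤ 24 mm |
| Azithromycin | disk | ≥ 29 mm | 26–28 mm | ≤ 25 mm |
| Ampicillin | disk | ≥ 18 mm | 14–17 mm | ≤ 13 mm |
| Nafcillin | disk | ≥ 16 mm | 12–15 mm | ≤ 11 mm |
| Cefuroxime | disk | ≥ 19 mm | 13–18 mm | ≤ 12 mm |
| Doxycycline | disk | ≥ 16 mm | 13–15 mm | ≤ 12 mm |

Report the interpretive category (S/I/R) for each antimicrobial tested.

R, R, S, S, R, S, S

Ertapenem 21 mm: ≤ 21 mm ⇒ R
Trimethoprim-sulfamethoxazole: 17 mm is ≤ 24 mm ⇒ resistant
Azithromycin (32 mm) ≥ 29 mm — Susceptible
Ampicillin (21 mm) ≥ 18 mm — S
Nafcillin (11 mm) ≤ 11 mm → resistant
Cefuroxime: 20 mm is ≥ 19 mm → S
Doxycycline: 18 mm is ≥ 16 mm ⇒ S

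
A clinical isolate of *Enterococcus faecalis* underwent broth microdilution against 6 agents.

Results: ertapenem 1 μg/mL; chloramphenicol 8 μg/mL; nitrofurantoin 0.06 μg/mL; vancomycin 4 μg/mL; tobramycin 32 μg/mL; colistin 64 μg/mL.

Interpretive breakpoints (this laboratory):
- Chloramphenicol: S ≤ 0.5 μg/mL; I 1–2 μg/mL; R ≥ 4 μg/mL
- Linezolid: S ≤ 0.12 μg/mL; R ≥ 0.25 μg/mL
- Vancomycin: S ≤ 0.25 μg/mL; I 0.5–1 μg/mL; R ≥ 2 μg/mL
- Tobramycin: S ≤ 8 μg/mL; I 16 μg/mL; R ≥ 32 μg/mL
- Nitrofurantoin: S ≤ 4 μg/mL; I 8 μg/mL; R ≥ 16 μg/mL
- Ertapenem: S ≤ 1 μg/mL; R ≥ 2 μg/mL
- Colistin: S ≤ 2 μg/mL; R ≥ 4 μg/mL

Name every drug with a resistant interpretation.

chloramphenicol, vancomycin, tobramycin, colistin

Ertapenem 1 μg/mL: ≤ 1 μg/mL → susceptible
Chloramphenicol: 8 μg/mL is ≥ 4 μg/mL → resistant
Nitrofurantoin (0.06 μg/mL) ≤ 4 μg/mL — S
Vancomycin: 4 μg/mL is ≥ 2 μg/mL ⇒ R
Tobramycin 32 μg/mL: ≥ 32 μg/mL — Resistant
Colistin (64 μg/mL) ≥ 4 μg/mL — Resistant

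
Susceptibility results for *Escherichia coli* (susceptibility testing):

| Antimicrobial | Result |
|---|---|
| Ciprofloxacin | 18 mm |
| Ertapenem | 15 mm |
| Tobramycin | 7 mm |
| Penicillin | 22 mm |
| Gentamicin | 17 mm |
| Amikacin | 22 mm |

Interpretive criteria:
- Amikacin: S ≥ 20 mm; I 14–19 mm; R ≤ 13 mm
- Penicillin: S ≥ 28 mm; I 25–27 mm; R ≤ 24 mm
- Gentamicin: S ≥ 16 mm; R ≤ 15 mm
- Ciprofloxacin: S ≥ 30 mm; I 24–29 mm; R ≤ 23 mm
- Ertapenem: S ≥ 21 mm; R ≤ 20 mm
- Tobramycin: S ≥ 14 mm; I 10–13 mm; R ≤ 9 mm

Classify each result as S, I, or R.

Ciprofloxacin 18 mm: ≤ 23 mm → Resistant
Ertapenem 15 mm: ≤ 20 mm ⇒ resistant
Tobramycin (7 mm) ≤ 9 mm — resistant
Penicillin: 22 mm is ≤ 24 mm ⇒ Resistant
Gentamicin (17 mm) ≥ 16 mm ⇒ Susceptible
Amikacin 22 mm: ≥ 20 mm — S

R, R, R, R, S, S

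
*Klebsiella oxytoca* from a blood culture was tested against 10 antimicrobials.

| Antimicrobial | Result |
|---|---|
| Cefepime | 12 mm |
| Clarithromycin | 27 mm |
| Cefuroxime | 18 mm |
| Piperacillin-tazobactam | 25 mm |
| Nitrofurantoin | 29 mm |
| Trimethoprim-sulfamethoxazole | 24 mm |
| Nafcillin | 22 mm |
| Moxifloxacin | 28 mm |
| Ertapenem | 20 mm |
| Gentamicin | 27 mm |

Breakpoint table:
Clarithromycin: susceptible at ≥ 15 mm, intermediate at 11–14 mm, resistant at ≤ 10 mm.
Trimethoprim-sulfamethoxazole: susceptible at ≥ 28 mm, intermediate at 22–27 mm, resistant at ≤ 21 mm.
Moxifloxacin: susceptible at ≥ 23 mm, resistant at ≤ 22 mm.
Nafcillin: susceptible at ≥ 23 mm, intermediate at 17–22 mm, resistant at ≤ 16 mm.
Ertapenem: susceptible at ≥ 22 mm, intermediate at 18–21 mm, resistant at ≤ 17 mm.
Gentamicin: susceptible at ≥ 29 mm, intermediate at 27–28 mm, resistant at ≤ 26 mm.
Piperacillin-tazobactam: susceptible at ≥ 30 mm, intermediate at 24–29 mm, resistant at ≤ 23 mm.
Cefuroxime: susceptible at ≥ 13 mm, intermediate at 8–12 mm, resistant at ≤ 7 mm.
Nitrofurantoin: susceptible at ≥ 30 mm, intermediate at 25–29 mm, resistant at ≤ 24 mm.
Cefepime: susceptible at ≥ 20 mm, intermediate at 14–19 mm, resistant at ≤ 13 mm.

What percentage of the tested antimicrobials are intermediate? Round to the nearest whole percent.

60%

Cefepime (12 mm) ≤ 13 mm ⇒ Resistant
Clarithromycin 27 mm: ≥ 15 mm ⇒ S
Cefuroxime (18 mm) ≥ 13 mm — Susceptible
Piperacillin-tazobactam: 25 mm is in 24–29 mm → intermediate
Nitrofurantoin: 29 mm is in 25–29 mm — I
Trimethoprim-sulfamethoxazole: 24 mm is in 22–27 mm ⇒ intermediate
Nafcillin (22 mm) in 17–22 mm — I
Moxifloxacin: 28 mm is ≥ 23 mm → Susceptible
Ertapenem: 20 mm is in 18–21 mm → Intermediate
Gentamicin (27 mm) in 27–28 mm ⇒ I
Intermediate: 6/10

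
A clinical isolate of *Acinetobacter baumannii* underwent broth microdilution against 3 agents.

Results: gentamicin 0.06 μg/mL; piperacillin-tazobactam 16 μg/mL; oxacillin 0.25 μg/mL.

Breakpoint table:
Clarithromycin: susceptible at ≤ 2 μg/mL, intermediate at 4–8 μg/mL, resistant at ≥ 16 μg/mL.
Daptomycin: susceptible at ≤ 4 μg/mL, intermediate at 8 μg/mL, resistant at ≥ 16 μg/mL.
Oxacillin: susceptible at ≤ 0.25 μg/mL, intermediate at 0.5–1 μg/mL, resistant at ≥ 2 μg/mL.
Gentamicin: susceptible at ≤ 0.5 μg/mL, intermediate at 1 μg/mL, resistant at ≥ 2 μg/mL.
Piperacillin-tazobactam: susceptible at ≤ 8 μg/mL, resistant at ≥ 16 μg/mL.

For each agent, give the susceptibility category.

S, R, S

Gentamicin (0.06 μg/mL) ≤ 0.5 μg/mL ⇒ susceptible
Piperacillin-tazobactam (16 μg/mL) ≥ 16 μg/mL → Resistant
Oxacillin 0.25 μg/mL: ≤ 0.25 μg/mL ⇒ susceptible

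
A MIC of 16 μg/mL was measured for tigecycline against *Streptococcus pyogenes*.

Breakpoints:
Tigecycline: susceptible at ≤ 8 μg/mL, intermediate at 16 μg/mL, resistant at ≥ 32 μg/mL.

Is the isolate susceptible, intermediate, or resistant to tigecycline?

Tigecycline (16 μg/mL) = 16 μg/mL ⇒ I

Intermediate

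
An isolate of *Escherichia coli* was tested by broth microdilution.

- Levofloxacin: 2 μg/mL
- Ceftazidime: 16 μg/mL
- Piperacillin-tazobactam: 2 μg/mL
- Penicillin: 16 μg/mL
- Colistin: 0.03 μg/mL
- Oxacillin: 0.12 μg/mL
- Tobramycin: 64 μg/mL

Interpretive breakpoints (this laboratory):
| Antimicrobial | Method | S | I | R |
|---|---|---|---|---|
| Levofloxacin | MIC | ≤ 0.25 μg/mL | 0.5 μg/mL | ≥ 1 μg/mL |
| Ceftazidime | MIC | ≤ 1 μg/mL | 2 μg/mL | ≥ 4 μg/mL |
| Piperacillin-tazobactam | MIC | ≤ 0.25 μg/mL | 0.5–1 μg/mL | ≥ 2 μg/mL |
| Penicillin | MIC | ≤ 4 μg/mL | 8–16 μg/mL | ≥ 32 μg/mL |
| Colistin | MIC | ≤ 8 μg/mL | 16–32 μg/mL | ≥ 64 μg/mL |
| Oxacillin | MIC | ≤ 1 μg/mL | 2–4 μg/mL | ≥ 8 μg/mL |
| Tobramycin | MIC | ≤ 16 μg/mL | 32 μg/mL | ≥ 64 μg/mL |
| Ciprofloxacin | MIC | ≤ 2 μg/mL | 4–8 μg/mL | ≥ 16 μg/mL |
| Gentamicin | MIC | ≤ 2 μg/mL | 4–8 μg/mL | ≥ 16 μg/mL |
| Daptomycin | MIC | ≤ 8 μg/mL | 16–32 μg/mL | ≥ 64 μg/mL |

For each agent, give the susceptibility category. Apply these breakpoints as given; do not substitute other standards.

R, R, R, I, S, S, R

Levofloxacin 2 μg/mL: ≥ 1 μg/mL → R
Ceftazidime: 16 μg/mL is ≥ 4 μg/mL — resistant
Piperacillin-tazobactam 2 μg/mL: ≥ 2 μg/mL → R
Penicillin: 16 μg/mL is in 8–16 μg/mL ⇒ intermediate
Colistin (0.03 μg/mL) ≤ 8 μg/mL → Susceptible
Oxacillin (0.12 μg/mL) ≤ 1 μg/mL → S
Tobramycin 64 μg/mL: ≥ 64 μg/mL → resistant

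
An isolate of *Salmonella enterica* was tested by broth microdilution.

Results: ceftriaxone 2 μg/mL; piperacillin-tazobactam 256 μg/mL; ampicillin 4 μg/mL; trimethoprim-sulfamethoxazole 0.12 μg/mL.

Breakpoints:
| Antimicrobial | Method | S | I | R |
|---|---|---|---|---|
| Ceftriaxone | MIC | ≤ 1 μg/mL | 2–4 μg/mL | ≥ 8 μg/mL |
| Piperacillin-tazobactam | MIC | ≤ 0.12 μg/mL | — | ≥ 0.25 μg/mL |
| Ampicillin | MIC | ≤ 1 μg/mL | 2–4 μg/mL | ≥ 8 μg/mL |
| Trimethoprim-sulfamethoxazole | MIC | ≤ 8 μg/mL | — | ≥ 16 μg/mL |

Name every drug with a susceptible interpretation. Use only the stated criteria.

Ceftriaxone 2 μg/mL: in 2–4 μg/mL ⇒ Intermediate
Piperacillin-tazobactam 256 μg/mL: ≥ 0.25 μg/mL → resistant
Ampicillin (4 μg/mL) in 2–4 μg/mL ⇒ intermediate
Trimethoprim-sulfamethoxazole (0.12 μg/mL) ≤ 8 μg/mL ⇒ S

trimethoprim-sulfamethoxazole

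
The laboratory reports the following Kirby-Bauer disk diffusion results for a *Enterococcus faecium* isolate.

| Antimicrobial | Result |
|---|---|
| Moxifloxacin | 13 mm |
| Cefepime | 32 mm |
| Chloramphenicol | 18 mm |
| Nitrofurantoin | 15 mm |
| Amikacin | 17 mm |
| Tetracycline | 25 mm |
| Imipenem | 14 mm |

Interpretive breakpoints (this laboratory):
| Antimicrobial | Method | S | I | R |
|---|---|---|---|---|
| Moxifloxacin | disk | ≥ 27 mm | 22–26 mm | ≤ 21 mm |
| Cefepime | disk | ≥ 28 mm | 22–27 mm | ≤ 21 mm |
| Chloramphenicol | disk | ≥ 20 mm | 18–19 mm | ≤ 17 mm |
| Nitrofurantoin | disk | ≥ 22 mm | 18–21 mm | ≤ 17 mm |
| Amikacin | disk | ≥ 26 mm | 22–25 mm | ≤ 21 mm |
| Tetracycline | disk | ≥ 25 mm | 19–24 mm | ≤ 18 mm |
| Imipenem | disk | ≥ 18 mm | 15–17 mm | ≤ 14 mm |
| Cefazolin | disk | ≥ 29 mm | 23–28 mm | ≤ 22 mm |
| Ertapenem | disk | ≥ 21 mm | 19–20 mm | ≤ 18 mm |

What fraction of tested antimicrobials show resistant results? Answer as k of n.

4 of 7

Moxifloxacin: 13 mm is ≤ 21 mm → resistant
Cefepime (32 mm) ≥ 28 mm → S
Chloramphenicol (18 mm) in 18–19 mm ⇒ I
Nitrofurantoin 15 mm: ≤ 17 mm ⇒ Resistant
Amikacin: 17 mm is ≤ 21 mm ⇒ R
Tetracycline 25 mm: ≥ 25 mm → Susceptible
Imipenem (14 mm) ≤ 14 mm → Resistant
Resistant: 4/7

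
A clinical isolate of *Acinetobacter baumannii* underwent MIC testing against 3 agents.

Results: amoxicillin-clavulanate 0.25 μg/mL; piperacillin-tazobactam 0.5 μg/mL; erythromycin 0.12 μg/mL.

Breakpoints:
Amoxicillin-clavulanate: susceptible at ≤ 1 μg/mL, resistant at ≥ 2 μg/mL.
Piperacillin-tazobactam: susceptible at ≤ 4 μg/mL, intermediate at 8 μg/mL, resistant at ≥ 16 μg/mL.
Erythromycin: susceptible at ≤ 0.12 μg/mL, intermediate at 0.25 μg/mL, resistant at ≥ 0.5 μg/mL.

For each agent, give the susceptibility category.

S, S, S

Amoxicillin-clavulanate (0.25 μg/mL) ≤ 1 μg/mL ⇒ Susceptible
Piperacillin-tazobactam (0.5 μg/mL) ≤ 4 μg/mL → Susceptible
Erythromycin (0.12 μg/mL) ≤ 0.12 μg/mL ⇒ susceptible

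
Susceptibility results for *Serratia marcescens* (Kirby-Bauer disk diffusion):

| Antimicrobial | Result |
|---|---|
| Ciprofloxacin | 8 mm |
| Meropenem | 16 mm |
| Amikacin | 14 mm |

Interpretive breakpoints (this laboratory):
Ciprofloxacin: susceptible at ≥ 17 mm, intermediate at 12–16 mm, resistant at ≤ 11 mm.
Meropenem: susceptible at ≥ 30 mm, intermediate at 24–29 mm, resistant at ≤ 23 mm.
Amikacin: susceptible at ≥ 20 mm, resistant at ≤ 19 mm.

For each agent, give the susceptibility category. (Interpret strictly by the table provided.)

R, R, R

Ciprofloxacin (8 mm) ≤ 11 mm ⇒ R
Meropenem (16 mm) ≤ 23 mm — R
Amikacin: 14 mm is ≤ 19 mm ⇒ R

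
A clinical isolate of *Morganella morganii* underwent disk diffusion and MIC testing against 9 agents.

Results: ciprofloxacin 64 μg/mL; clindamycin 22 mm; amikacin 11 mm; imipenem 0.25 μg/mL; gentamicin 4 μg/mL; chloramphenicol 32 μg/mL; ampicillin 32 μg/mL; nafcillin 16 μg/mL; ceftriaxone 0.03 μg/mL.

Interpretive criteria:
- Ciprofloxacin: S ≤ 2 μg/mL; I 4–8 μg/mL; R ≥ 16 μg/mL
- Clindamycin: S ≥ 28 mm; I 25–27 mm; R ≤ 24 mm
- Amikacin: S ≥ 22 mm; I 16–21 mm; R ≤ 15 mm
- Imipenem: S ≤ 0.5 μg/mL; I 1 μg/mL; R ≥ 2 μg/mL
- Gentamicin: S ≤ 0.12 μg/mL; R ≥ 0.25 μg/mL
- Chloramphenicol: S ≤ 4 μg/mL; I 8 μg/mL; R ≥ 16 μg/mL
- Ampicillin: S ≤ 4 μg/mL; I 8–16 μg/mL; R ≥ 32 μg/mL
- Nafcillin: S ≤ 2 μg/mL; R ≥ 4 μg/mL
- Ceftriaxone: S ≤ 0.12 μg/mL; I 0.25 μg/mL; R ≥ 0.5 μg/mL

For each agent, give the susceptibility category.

Ciprofloxacin (64 μg/mL) ≥ 16 μg/mL — R
Clindamycin: 22 mm is ≤ 24 mm — R
Amikacin (11 mm) ≤ 15 mm → resistant
Imipenem: 0.25 μg/mL is ≤ 0.5 μg/mL ⇒ Susceptible
Gentamicin: 4 μg/mL is ≥ 0.25 μg/mL ⇒ resistant
Chloramphenicol (32 μg/mL) ≥ 16 μg/mL → Resistant
Ampicillin: 32 μg/mL is ≥ 32 μg/mL ⇒ Resistant
Nafcillin: 16 μg/mL is ≥ 4 μg/mL → resistant
Ceftriaxone (0.03 μg/mL) ≤ 0.12 μg/mL → susceptible

R, R, R, S, R, R, R, R, S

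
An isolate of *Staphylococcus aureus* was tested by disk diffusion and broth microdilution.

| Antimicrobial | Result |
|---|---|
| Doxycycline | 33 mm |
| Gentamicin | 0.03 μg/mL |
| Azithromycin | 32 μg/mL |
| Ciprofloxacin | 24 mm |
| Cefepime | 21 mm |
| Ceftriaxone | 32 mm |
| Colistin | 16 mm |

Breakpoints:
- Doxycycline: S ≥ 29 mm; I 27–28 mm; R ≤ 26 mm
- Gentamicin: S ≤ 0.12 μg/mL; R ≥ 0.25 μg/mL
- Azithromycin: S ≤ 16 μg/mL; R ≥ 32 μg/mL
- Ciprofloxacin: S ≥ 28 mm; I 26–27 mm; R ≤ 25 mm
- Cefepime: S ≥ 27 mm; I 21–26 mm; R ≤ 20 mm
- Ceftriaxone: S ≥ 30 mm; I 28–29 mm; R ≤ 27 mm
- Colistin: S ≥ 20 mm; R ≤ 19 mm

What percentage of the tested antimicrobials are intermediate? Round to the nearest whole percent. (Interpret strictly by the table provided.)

14%

Doxycycline: 33 mm is ≥ 29 mm ⇒ susceptible
Gentamicin (0.03 μg/mL) ≤ 0.12 μg/mL ⇒ S
Azithromycin (32 μg/mL) ≥ 32 μg/mL ⇒ R
Ciprofloxacin (24 mm) ≤ 25 mm → R
Cefepime 21 mm: in 21–26 mm ⇒ Intermediate
Ceftriaxone 32 mm: ≥ 30 mm — S
Colistin: 16 mm is ≤ 19 mm → Resistant
Intermediate: 1/7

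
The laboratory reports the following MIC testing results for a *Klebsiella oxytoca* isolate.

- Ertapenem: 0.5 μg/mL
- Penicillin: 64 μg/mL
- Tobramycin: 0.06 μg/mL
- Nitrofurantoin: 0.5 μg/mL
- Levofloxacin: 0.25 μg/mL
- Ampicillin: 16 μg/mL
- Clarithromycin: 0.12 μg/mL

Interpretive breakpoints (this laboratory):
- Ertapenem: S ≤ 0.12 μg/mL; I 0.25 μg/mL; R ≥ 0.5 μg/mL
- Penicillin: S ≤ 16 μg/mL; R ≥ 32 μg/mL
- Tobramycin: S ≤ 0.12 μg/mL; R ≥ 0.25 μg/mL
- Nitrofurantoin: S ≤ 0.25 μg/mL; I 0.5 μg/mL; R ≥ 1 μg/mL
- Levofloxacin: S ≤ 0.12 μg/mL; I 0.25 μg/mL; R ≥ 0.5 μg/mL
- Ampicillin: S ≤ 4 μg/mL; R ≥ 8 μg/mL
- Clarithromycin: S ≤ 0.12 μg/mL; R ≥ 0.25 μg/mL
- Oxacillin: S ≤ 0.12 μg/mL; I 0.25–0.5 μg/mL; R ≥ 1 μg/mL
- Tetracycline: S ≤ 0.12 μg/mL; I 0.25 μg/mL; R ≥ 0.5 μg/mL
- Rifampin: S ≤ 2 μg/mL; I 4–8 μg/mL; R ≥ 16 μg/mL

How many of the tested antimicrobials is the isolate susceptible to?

Ertapenem 0.5 μg/mL: ≥ 0.5 μg/mL → Resistant
Penicillin: 64 μg/mL is ≥ 32 μg/mL ⇒ Resistant
Tobramycin: 0.06 μg/mL is ≤ 0.12 μg/mL → susceptible
Nitrofurantoin (0.5 μg/mL) = 0.5 μg/mL → intermediate
Levofloxacin 0.25 μg/mL: = 0.25 μg/mL ⇒ I
Ampicillin (16 μg/mL) ≥ 8 μg/mL ⇒ R
Clarithromycin: 0.12 μg/mL is ≤ 0.12 μg/mL — Susceptible
Susceptible: 2

2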